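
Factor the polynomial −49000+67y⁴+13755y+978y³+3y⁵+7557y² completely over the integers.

(3y−5)(y+7)(y+8)(y²+9y+175)

By the rational root theorem, y = −7 is a root, so (y+7) divides it; the quotient is 3y⁴+46y³+656y²+2965y−7000.
Next, y = 5/3 is a root, so (3y−5) is a factor; dividing leaves y³+17y²+247y+1400.
Continuing, y = −8 is a root, giving the factor (y+8) and quotient y²+9y+175.
The quadratic y²+9y+175 has discriminant −619 < 0 and is irreducible over ℤ.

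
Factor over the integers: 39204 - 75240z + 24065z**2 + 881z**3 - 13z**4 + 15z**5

Trying the rational-root candidates, z = 11/5 is a root, so (5z - 11) is a factor; dividing leaves 3z**4 + 4z**3 + 185z**2 + 5220z - 3564.
Continuing, z = 2/3 is a root, giving the factor (3z - 2) and quotient z**3 + 2z**2 + 63z + 1782.
Next, z = -11 is a root, so (z + 11) divides it; the quotient is z**2 - 9z + 162.
The quadratic z**2 - 9z + 162 has discriminant -567 < 0 and is irreducible over ℤ.

(3z - 2)(5z - 11)(z + 11)(z**2 - 9z + 162)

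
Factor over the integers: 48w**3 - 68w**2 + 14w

Pull out the common factor 2w, then factor the remaining trinomial.

2w(4w - 1)(6w - 7)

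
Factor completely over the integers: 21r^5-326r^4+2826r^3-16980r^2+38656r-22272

(3r-8)(7r-6)(r-8)(r^2-4r+58)

Among the possible rational roots, r = 8/3 is a root, so (3r-8) is a factor; dividing leaves 7r^4-90r^3+702r^2-3788r+2784.
Continuing, r = 6/7 is a root, so (7r-6) is a factor; dividing leaves r^3-12r^2+90r-464.
Continuing, r = 8 is a root, giving the factor (r-8) and quotient r^2-4r+58.
The quadratic r^2-4r+58 has discriminant -216 < 0 and is irreducible over ℤ.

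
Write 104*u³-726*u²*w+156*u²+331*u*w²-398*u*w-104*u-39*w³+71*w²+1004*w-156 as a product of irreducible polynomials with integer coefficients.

Group: 2*u*(52*u²-25*u*w+26*u+3*w²-5*w-78) + (-13*w+2)*(52*u²-25*u*w+26*u+3*w²-5*w-78); both groups contain (52*u²-25*u*w+26*u+3*w²-5*w-78), so (2*u-13*w+2) is a factor with cofactor 52*u²-25*u*w+26*u+3*w²-5*w-78.
The cofactor groups again: 52*u²-25*u*w+26*u+3*w²-5*w-78 = 4*u*(13*u-3*w-13) + (-w+6)*(13*u-3*w-13); both groups contain (13*u-3*w-13), giving (4*u-w+6)*(13*u-3*w-13).

(13*u-3*w-13)*(2*u-13*w+2)*(4*u-w+6)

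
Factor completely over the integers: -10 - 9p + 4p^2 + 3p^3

(3p - 5)(p + 1)(p + 2)

Among the possible rational roots, p = 5/3 is a root, giving the factor (3p - 5) and quotient p^2 + 3p + 2.
The remaining quadratic factors as (p + 1)(p + 2).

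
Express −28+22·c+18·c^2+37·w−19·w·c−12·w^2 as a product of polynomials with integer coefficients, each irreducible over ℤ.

−(3·w−2·c−4)·(4·w+9·c−7)

Group: −4·w·(3·w−2·c−4) + (−9·c+7)·(3·w−2·c−4); both groups contain (3·w−2·c−4).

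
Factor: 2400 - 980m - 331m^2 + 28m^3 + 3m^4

(3m - 5)(m + 15)(m + 4)(m - 8)

Trying the rational-root candidates, m = 8 is a root, giving the factor (m - 8) and quotient 3m^3 + 52m^2 + 85m - 300.
Next, m = 5/3 is a root, so (3m - 5) is a factor; dividing leaves m^2 + 19m + 60.
The remaining quadratic factors as (m + 4)(m + 15).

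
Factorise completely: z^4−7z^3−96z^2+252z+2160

(z+5)(z+6)(z−12)(z−6)

By the rational root theorem, z = 6 is a root, so (z−6) divides it; the quotient is z^3−z^2−102z−360.
Continuing, z = −6 is a root, so (z+6) is a factor; dividing leaves z^2−7z−60.
The remaining quadratic factors as (z−12)(z+5).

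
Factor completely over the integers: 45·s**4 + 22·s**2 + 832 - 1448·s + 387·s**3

By the rational root theorem, s = -13/5 is a root, giving the factor (5·s + 13) and quotient 9·s**3 + 54·s**2 - 136·s + 64.
Next, s = -8 is a root, so (s + 8) is a factor; dividing leaves 9·s**2 - 18·s + 8.
The remaining quadratic factors as (3·s - 4)(3·s - 2).

(3·s - 2)·(3·s - 4)·(5·s + 13)·(s + 8)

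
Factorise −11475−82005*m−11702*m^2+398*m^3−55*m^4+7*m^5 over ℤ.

By the rational root theorem, m = 15 is a root, giving the factor (m−15) and quotient 7*m^4+50*m^3+1148*m^2+5518*m+765.
Then m = −1/7 is a root, so (7*m+1) is a factor; dividing leaves m^3+7*m^2+163*m+765.
Then m = −5 is a root, so (m+5) divides it; the quotient is m^2+2*m+153.
The quadratic m^2+2*m+153 has discriminant −608 < 0 and is irreducible over ℤ.

(7*m+1)*(m+5)*(m−15)*(m^2+2*m+153)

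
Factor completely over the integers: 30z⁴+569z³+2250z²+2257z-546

Trying the rational-root candidates, z = -14 is a root, giving the factor (z+14) and quotient 30z³+149z²+164z-39.
Then z = -3 is a root, giving the factor (z+3) and quotient 30z²+59z-13.
The remaining quadratic factors as (5z-1)(6z+13).

(5z-1)(6z+13)(z+14)(z+3)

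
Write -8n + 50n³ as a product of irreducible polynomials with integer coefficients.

Every term has a factor of 2n. Then 25n² - 4 = (5n)² − (2)².

2n(5n + 2)(5n - 2)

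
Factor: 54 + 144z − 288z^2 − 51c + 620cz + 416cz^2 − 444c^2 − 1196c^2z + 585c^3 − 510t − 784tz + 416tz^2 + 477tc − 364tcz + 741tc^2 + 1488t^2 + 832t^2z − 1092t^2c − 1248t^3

−(12t − 9c + 4z − 3)(13t + 13c − 9)(8t + 5c − 8z − 2)

Group: 8t(−156t^2 − 39tc − 52tz + 147t + 117c^2 − 52cz − 42c + 36z − 27) + (5c − 8z − 2)(−156t^2 − 39tc − 52tz + 147t + 117c^2 − 52cz − 42c + 36z − 27); both groups contain (−156t^2 − 39tc − 52tz + 147t + 117c^2 − 52cz − 42c + 36z − 27), so (8t + 5c − 8z − 2) is a factor with cofactor −156t^2 − 39tc − 52tz + 147t + 117c^2 − 52cz − 42c + 36z − 27.
The cofactor groups again: −156t^2 − 39tc − 52tz + 147t + 117c^2 − 52cz − 42c + 36z − 27 = −12t(13t + 13c − 9) + (9c − 4z + 3)(13t + 13c − 9); both groups contain (13t + 13c − 9), giving −(12t − 9c + 4z − 3)(13t + 13c − 9).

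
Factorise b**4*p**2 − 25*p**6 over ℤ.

p**2*(b**2 + 5*p**2)*(b**2 − 5*p**2)

Factor out p**2 first: what remains is b**4 − 25*p**4.
Recognize a difference of squares with the parts b**2 and 5*p**2.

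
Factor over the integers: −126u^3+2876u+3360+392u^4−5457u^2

Testing divisors of the constant over divisors of the leading coefficient, u = 7/2 is a root, so (2u−7) is a factor; dividing leaves 196u^3+623u^2−548u−480.
Continuing, u = −4/7 is a root, so (7u+4) is a factor; dividing leaves 28u^2+73u−120.
The remaining quadratic factors as (7u−8)(4u+15).

(2u−7)(4u+15)(7u+4)(7u−8)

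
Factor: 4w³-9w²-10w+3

(4w-1)(w+1)(w-3)

Among the possible rational roots, w = 3 is a root, so (w-3) divides it; the quotient is 4w²+3w-1.
The remaining quadratic factors as (w+1)(4w-1).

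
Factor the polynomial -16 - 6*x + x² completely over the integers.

(x + 2)*(x - 8)

Two integers with product -16 and sum -6 are -8 and 2.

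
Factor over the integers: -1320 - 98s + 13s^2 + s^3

(s + 11)(s + 12)(s - 10)

Testing divisors of the constant over divisors of the leading coefficient, s = -11 is a root, so (s + 11) is a factor; dividing leaves s^2 + 2s - 120.
The remaining quadratic factors as (s - 10)(s + 12).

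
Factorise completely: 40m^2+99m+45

Need a pair with product 40·45 = 1800 and sum 99: that's 75 and 24.
Split the middle term: 40m^2+75m + 24m+45 = 5m(8m+15) + 3(8m+15).

(5m+3)(8m+15)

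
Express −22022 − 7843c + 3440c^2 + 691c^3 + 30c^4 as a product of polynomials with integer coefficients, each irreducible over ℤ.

(5c − 14)(6c + 11)(c + 11)(c + 13)

Among the possible rational roots, c = −13 is a root, so (c + 13) divides it; the quotient is 30c^3 + 301c^2 − 473c − 1694.
Then c = −11 is a root, so (c + 11) divides it; the quotient is 30c^2 − 29c − 154.
The remaining quadratic factors as (5c − 14)(6c + 11).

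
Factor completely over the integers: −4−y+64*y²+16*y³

(4*y+1)*(4*y−1)*(y+4)

Testing divisors of the constant over divisors of the leading coefficient, y = −4 is a root, so (y+4) is a factor; dividing leaves 16*y²−1.
The remaining quadratic factors as (4*y+1)(4*y−1).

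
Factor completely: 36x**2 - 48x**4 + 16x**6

Factor out 4x**2 first: what remains is 4x**4 - 12x**2 + 9.
Recognize a perfect-square trinomial with the parts 3 and 2x**2.

4x**2(2x**2 - 3)**2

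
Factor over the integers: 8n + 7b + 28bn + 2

Group as (28bn + 7b) + (8n + 2) = 7b(4n + 1) + 2(4n + 1).
Both groups share the factor (4n + 1).

(4n + 1)(7b + 2)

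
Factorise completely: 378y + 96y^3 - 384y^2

6y(4y - 7)(4y - 9)

Pull out the common factor 6y, then factor the remaining trinomial.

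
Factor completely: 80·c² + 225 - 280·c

Pull out the common factor 5, then factor the remaining trinomial.

5·(4·c - 5)·(4·c - 9)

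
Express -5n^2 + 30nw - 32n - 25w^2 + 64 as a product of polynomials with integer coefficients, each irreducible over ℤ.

Group: -5n(n - 5w + 8) + (5w + 8)(n - 5w + 8); both groups contain (n - 5w + 8).

-(5n - 5w - 8)(n - 5w + 8)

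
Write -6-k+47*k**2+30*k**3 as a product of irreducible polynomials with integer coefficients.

Trying the rational-root candidates, k = -2/5 is a root, so (5*k+2) is a factor; dividing leaves 6*k**2+7*k-3.
The remaining quadratic factors as (3*k-1)(2*k+3).

(2*k+3)*(3*k-1)*(5*k+2)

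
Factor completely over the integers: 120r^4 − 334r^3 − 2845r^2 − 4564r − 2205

Trying the rational-root candidates, r = −7/6 is a root, giving the factor (6r + 7) and quotient 20r^3 − 79r^2 − 382r − 315.
Next, r = −5/4 is a root, so (4r + 5) divides it; the quotient is 5r^2 − 26r − 63.
The remaining quadratic factors as (5r + 9)(r − 7).

(4r + 5)(5r + 9)(6r + 7)(r − 7)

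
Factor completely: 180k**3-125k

5k(6k+5)(6k-5)

Every term has a factor of 5k. Then 36k**2-25 = (6k)² − (5)².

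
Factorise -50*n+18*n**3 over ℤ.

Pull out the common factor 2*n; 9*n**2-25 is a difference of squares.

2*n*(3*n+5)*(3*n-5)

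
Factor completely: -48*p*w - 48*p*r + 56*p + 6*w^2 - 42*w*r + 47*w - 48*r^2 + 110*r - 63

Group: -6*w*(8*p - w + 8*r - 9) + (-6*r + 7)*(8*p - w + 8*r - 9); both groups contain (8*p - w + 8*r - 9).

-(6*w + 6*r - 7)*(8*p - w + 8*r - 9)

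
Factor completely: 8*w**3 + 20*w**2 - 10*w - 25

Group as (8*w**3 - 10*w) + (20*w**2 - 25) = 2*w*(4*w**2 - 5) + 5*(4*w**2 - 5).
Both groups share the factor (4*w**2 - 5).

(2*w + 5)*(4*w**2 - 5)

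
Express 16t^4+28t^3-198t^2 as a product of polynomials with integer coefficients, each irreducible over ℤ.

Pull out the common factor 2t^2, then factor the remaining trinomial.

2t^2(2t+9)(4t-11)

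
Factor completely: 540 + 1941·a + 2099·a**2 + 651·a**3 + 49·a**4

(7·a + 4)·(7·a + 5)·(a + 3)·(a + 9)

Among the possible rational roots, a = −3 is a root, so (a + 3) divides it; the quotient is 49·a**3 + 504·a**2 + 587·a + 180.
Next, a = −4/7 is a root, giving the factor (7·a + 4) and quotient 7·a**2 + 68·a + 45.
The remaining quadratic factors as (7·a + 5)(a + 9).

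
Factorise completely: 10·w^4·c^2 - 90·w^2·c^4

10·c^2·w^2·(w - 3·c)·(w + 3·c)

Every term has a factor of 10·w^2·c^2. Then w^2 - 9·c^2 = (w)² − (3·c)².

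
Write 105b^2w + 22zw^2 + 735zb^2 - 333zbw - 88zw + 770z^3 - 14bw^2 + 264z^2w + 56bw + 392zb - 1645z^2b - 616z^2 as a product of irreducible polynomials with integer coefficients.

(10z - 15b + 2w - 8)(11z - 7b)(7z + w)

Group: 10z(77z^2 - 49zb + 11zw - 7bw) + (-15b + 2w - 8)(77z^2 - 49zb + 11zw - 7bw); both groups contain (77z^2 - 49zb + 11zw - 7bw), so (10z - 15b + 2w - 8) is a factor with cofactor 77z^2 - 49zb + 11zw - 7bw.
The cofactor groups again: 77z^2 - 49zb + 11zw - 7bw = 11z(7z + w) - 7b(7z + w); both groups contain (7z + w), giving (11z - 7b)(7z + w).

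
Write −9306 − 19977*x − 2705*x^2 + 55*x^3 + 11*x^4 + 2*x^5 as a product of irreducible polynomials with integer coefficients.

(2*x + 1)*(x + 6)*(x − 11)*(x^2 + 10*x + 141)

Trying the rational-root candidates, x = −6 is a root, giving the factor (x + 6) and quotient 2*x^4 − x^3 + 61*x^2 − 3071*x − 1551.
Next, x = 11 is a root, so (x − 11) is a factor; dividing leaves 2*x^3 + 21*x^2 + 292*x + 141.
Then x = −1/2 is a root, so (2*x + 1) is a factor; dividing leaves x^2 + 10*x + 141.
The quadratic x^2 + 10*x + 141 has discriminant −464 < 0 and is irreducible over ℤ.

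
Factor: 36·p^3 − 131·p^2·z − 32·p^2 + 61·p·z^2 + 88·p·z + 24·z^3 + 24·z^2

(4·p + z)·(9·p − 8·z − 8)·(p − 3·z)

Group: p·(36·p^2 − 23·p·z − 32·p − 8·z^2 − 8·z) − 3·z·(36·p^2 − 23·p·z − 32·p − 8·z^2 − 8·z); both groups contain (36·p^2 − 23·p·z − 32·p − 8·z^2 − 8·z), so (p − 3·z) is a factor with cofactor 36·p^2 − 23·p·z − 32·p − 8·z^2 − 8·z.
The cofactor groups again: 36·p^2 − 23·p·z − 32·p − 8·z^2 − 8·z = 9·p·(4·p + z) + (−8·z − 8)·(4·p + z); both groups contain (4·p + z), giving (9·p − 8·z − 8)·(4·p + z).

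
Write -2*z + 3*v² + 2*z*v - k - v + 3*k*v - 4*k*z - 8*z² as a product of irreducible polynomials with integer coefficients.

Group: -4*z*(k + 2*z + v) + (3*v - 1)*(k + 2*z + v); both groups contain (k + 2*z + v).

-(4*z - 3*v + 1)*(k + 2*z + v)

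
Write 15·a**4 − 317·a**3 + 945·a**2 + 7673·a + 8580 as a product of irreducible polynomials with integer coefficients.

Trying the rational-root candidates, a = −5/3 is a root, so (3·a + 5) is a factor; dividing leaves 5·a**3 − 114·a**2 + 505·a + 1716.
Then a = −11/5 is a root, so (5·a + 11) divides it; the quotient is a**2 − 25·a + 156.
The remaining quadratic factors as (a − 12)(a − 13).

(3·a + 5)·(5·a + 11)·(a − 12)·(a − 13)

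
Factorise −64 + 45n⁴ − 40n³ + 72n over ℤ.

(9n − 8)(5n³ + 8)

Group as (45n⁴ + 72n) + (−40n³ − 64) = 9n(5n³ + 8) − 8(5n³ + 8).
Both groups share the factor (5n³ + 8).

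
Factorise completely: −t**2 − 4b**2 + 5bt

Group: −b(4b − t) + t(4b − t); both groups contain (4b − t).

−(4b − t)(b − t)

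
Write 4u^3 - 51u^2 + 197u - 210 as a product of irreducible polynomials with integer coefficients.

Among the possible rational roots, u = 5 is a root, giving the factor (u - 5) and quotient 4u^2 - 31u + 42.
The remaining quadratic factors as (4u - 7)(u - 6).

(4u - 7)(u - 5)(u - 6)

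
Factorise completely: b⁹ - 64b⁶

Factor out b⁶ first: what remains is b³ - 64.
Recognize a difference of cubes with the parts b and 4.

b⁶(b - 4)(b² + 4b + 16)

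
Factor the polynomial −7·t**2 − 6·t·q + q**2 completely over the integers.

−(7·t − q)·(t + q)

Group: −t·(7·t − q) − q·(7·t − q); both groups contain (7·t − q).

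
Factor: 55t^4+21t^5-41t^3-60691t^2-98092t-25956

By the rational root theorem, t = -9/7 is a root, giving the factor (7t+9) and quotient 3t^4+4t^3-11t^2-8656t-2884.
Continuing, t = -1/3 is a root, so (3t+1) divides it; the quotient is t^3+t^2-4t-2884.
Next, t = 14 is a root, giving the factor (t-14) and quotient t^2+15t+206.
The quadratic t^2+15t+206 has discriminant -599 < 0 and is irreducible over ℤ.

(3t+1)(7t+9)(t-14)(t^2+15t+206)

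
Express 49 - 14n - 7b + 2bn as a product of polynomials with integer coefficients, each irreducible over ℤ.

(2n - 7)(b - 7)

Group as (2bn - 7b) + (-14n + 49) = b(2n - 7) - 7(2n - 7).
Both groups share the factor (2n - 7).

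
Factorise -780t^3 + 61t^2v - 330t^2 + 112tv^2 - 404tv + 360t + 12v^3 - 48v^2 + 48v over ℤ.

Group: 13t(-60t^2 - 23tv + 30t - 2v^2 + 4v) + (-6v + 12)(-60t^2 - 23tv + 30t - 2v^2 + 4v); both groups contain (-60t^2 - 23tv + 30t - 2v^2 + 4v), so (13t - 6v + 12) is a factor with cofactor -60t^2 - 23tv + 30t - 2v^2 + 4v.
The cofactor groups again: -60t^2 - 23tv + 30t - 2v^2 + 4v = -15t(4t + v - 2) - 2v(4t + v - 2); both groups contain (4t + v - 2), giving -(15t + 2v)(4t + v - 2).

-(13t - 6v + 12)(15t + 2v)(4t + v - 2)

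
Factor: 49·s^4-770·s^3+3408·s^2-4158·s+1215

(7·s-3)·(7·s-9)·(s-5)·(s-9)

By the rational root theorem, s = 9 is a root, giving the factor (s-9) and quotient 49·s^3-329·s^2+447·s-135.
Continuing, s = 5 is a root, so (s-5) divides it; the quotient is 49·s^2-84·s+27.
The remaining quadratic factors as (7·s-9)(7·s-3).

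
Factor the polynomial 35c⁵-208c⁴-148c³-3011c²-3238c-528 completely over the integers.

(5c+1)(7c+6)(c-8)(c²+c+11)

Among the possible rational roots, c = -1/5 is a root, so (5c+1) divides it; the quotient is 7c⁴-43c³-21c²-598c-528.
Next, c = 8 is a root, so (c-8) divides it; the quotient is 7c³+13c²+83c+66.
Then c = -6/7 is a root, so (7c+6) divides it; the quotient is c²+c+11.
The quadratic c²+c+11 has discriminant -43 < 0 and is irreducible over ℤ.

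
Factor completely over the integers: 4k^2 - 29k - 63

(4k + 7)(k - 9)

Need a pair with product 4·(-63) = -252 and sum -29: that's -36 and 7.
Split the middle term: 4k^2 - 36k + 7k - 63 = 4k(k - 9) + 7(k - 9).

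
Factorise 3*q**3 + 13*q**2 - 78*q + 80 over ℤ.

Among the possible rational roots, q = 2 is a root, giving the factor (q - 2) and quotient 3*q**2 + 19*q - 40.
The remaining quadratic factors as (3*q - 5)(q + 8).

(3*q - 5)*(q + 8)*(q - 2)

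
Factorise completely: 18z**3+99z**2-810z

9z(2z-9)(z+10)

Pull out the common factor 9z, then factor the remaining trinomial.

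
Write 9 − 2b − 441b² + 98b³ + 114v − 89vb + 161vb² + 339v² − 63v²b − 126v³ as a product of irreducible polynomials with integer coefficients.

−(6v − 7b + 1)(3v + 2b − 9)(7v + 7b + 1)

Group: 6v(−21v² − 35vb + 60v − 14b² + 61b + 9) + (−7b + 1)(−21v² − 35vb + 60v − 14b² + 61b + 9); both groups contain (−21v² − 35vb + 60v − 14b² + 61b + 9), so (6v − 7b + 1) is a factor with cofactor −21v² − 35vb + 60v − 14b² + 61b + 9.
The cofactor groups again: −21v² − 35vb + 60v − 14b² + 61b + 9 = −3v(7v + 7b + 1) + (−2b + 9)(7v + 7b + 1); both groups contain (7v + 7b + 1), giving −(3v + 2b − 9)(7v + 7b + 1).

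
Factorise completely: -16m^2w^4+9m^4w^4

Factor out m^2w^4 first: what remains is 9m^2-16.
Recognize a difference of squares with the parts 3m and 4.

m^2w^4(3m+4)(3m-4)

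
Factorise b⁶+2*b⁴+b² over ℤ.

b²*(b²+1)²

Pull out the common factor b², leaving b⁴+2*b²+1.
Recognize a perfect-square trinomial with the parts 1 and b².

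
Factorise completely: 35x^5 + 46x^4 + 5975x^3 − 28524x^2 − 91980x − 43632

Trying the rational-root candidates, x = −3/5 is a root, giving the factor (5x + 3) and quotient 7x^4 + 5x^3 + 1192x^2 − 6420x − 14544.
Then x = 6 is a root, so (x − 6) is a factor; dividing leaves 7x^3 + 47x^2 + 1474x + 2424.
Next, x = −12/7 is a root, so (7x + 12) divides it; the quotient is x^2 + 5x + 202.
The quadratic x^2 + 5x + 202 has discriminant −783 < 0 and is irreducible over ℤ.

(5x + 3)(7x + 12)(x − 6)(x^2 + 5x + 202)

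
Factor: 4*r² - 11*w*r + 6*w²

Group: 2*w*(3*w - 4*r) - r*(3*w - 4*r); both groups contain (3*w - 4*r).

(3*w - 4*r)*(2*w - r)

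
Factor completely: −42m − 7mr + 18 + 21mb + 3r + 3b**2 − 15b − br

Group: 3b(7m + b − 3) + (−r − 6)(7m + b − 3); both groups contain (7m + b − 3).

(3b − r − 6)(7m + b − 3)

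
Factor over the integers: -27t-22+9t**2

Need a pair with product 9·(-22) = -198 and sum -27: that's 6 and -33.
Split the middle term: 9t**2+6t - 33t-22 = 3t(3t+2) - 11(3t+2).

(3t+2)(3t-11)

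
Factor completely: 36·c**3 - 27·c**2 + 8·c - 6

(4·c - 3)·(9·c**2 + 2)

Group as (36·c**3 + 8·c) + (-27·c**2 - 6) = 4·c·(9·c**2 + 2) - 3·(9·c**2 + 2).
Both groups share the factor (9·c**2 + 2).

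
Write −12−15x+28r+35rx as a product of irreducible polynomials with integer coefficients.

(5x+4)(7r−3)

Group as (35rx+28r) + (−15x−12) = 7r(5x+4) − 3(5x+4).
Both groups share the factor (5x+4).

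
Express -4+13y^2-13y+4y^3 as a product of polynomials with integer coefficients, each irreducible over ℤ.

(4y+1)(y+4)(y-1)

Testing divisors of the constant over divisors of the leading coefficient, y = 1 is a root, so (y-1) is a factor; dividing leaves 4y^2+17y+4.
The remaining quadratic factors as (y+4)(4y+1).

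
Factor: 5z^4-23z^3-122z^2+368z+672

By the rational root theorem, z = 6 is a root, so (z-6) divides it; the quotient is 5z^3+7z^2-80z-112.
Next, z = 4 is a root, so (z-4) is a factor; dividing leaves 5z^2+27z+28.
The remaining quadratic factors as (z+4)(5z+7).

(5z+7)(z+4)(z-4)(z-6)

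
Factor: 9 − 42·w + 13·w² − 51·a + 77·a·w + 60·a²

(12·a + 13·w − 3)·(5·a + w − 3)

Group: 12·a·(5·a + w − 3) + (13·w − 3)·(5·a + w − 3); both groups contain (5·a + w − 3).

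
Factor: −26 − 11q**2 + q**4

(q**2 + 2)(q**2 − 13)

Substitute u = q**2 to get a quadratic in u, then factor.
q**2 − 13 is irreducible over ℤ (13 is not a perfect square).
q**2 + 2 is irreducible over ℤ (always positive, so no real roots).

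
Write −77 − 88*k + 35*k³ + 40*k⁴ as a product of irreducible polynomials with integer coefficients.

Group as (40*k⁴ − 88*k) + (35*k³ − 77) = 8*k*(5*k³ − 11) + 7*(5*k³ − 11).
Both groups share the factor (5*k³ − 11).

(8*k + 7)*(5*k³ − 11)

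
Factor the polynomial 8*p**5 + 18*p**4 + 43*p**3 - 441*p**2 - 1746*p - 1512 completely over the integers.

(2*p + 3)*(4*p + 7)*(p - 4)*(p**2 + 3*p + 18)

Trying the rational-root candidates, p = -3/2 is a root, giving the factor (2*p + 3) and quotient 4*p**4 + 3*p**3 + 17*p**2 - 246*p - 504.
Continuing, p = 4 is a root, giving the factor (p - 4) and quotient 4*p**3 + 19*p**2 + 93*p + 126.
Then p = -7/4 is a root, so (4*p + 7) divides it; the quotient is p**2 + 3*p + 18.
The quadratic p**2 + 3*p + 18 has discriminant -63 < 0 and is irreducible over ℤ.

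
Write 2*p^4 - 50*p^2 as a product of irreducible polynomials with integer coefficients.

Factor out 2*p^2, leaving p^2 - 25, which is a difference of two squares.

2*p^2*(p + 5)*(p - 5)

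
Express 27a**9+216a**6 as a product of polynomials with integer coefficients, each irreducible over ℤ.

27a**6(a+2)(a**2-2a+4)

Factor out 27a**6 first: what remains is a**3+8.
Recognize a sum of cubes with the parts 2 and a.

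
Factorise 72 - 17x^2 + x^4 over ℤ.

(x + 3)(x - 3)(x^2 - 8)

Substitute u = x^2 to get a quadratic in u, then factor.
x^2 - 9 is a difference of squares.
x^2 - 8 is irreducible over ℤ (8 is not a perfect square).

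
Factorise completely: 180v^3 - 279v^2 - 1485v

Pull out the common factor 9v, then factor the remaining trinomial.

9v(4v - 15)(5v + 11)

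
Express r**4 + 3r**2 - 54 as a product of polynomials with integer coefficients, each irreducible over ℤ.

(r**2 + 9)(r**2 - 6)

Substitute u = r**2 to get a quadratic in u, then factor.
r**2 + 9 is irreducible over ℤ (sum of squares).
r**2 - 6 is irreducible over ℤ (6 is not a perfect square).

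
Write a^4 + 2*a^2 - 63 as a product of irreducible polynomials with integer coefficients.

Substitute u = a^2 to get a quadratic in u, then factor.
a^2 + 9 is irreducible over ℤ (sum of squares).
a^2 - 7 is irreducible over ℤ (7 is not a perfect square).

(a^2 + 9)*(a^2 - 7)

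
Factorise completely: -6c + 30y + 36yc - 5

(6c + 5)(6y - 1)

Group as (36yc + 30y) + (-6c - 5) = 6y(6c + 5) - (6c + 5).
Both groups share the factor (6c + 5).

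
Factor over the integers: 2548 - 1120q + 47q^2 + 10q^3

(2q - 13)(5q - 14)(q + 14)

Among the possible rational roots, q = -14 is a root, so (q + 14) is a factor; dividing leaves 10q^2 - 93q + 182.
The remaining quadratic factors as (2q - 13)(5q - 14).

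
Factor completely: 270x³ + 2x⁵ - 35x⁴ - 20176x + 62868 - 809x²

(2x + 13)(x - 13)(x - 3)(x² - 8x + 124)

Testing divisors of the constant over divisors of the leading coefficient, x = -13/2 is a root, so (2x + 13) divides it; the quotient is x⁴ - 24x³ + 291x² - 2296x + 4836.
Next, x = 3 is a root, giving the factor (x - 3) and quotient x³ - 21x² + 228x - 1612.
Then x = 13 is a root, so (x - 13) is a factor; dividing leaves x² - 8x + 124.
The quadratic x² - 8x + 124 has discriminant -432 < 0 and is irreducible over ℤ.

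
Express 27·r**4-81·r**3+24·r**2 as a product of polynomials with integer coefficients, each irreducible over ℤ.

Pull out the common factor 3·r**2, then factor the remaining trinomial.

3·r**2·(3·r-1)·(3·r-8)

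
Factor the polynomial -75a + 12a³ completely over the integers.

Factor out 3a, leaving 4a² - 25, which is a difference of two squares.

3a(2a + 5)(2a - 5)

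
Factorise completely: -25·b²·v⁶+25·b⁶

25·b²·(b²+v³)·(b²-v³)

Pull out the common factor 25·b², leaving b⁴-v⁶.
Recognize a difference of squares with the parts b² and v³.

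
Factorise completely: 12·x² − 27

Pull out the common factor 3; 4·x² − 9 is a difference of squares.

3·(2·x + 3)·(2·x − 3)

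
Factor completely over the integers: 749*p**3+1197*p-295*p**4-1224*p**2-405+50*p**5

Trying the rational-root candidates, p = 5/2 is a root, so (2*p-5) divides it; the quotient is 25*p**4-85*p**3+162*p**2-207*p+81.
Next, p = 9/5 is a root, so (5*p-9) is a factor; dividing leaves 5*p**3-8*p**2+18*p-9.
Next, p = 3/5 is a root, giving the factor (5*p-3) and quotient p**2-p+3.
The quadratic p**2-p+3 has discriminant -11 < 0 and is irreducible over ℤ.

(2*p-5)*(5*p-3)*(5*p-9)*(p**2-p+3)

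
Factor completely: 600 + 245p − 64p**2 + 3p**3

By the rational root theorem, p = 8 is a root, so (p − 8) divides it; the quotient is 3p**2 − 40p − 75.
The remaining quadratic factors as (p − 15)(3p + 5).

(3p + 5)(p − 15)(p − 8)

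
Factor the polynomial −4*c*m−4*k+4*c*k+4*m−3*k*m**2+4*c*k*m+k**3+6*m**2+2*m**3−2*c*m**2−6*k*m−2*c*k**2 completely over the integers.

Group: k*(−2*c*k+2*c*m+4*c+k**2+k*m−2*m**2−6*m−4) − m*(−2*c*k+2*c*m+4*c+k**2+k*m−2*m**2−6*m−4); both groups contain (−2*c*k+2*c*m+4*c+k**2+k*m−2*m**2−6*m−4), so (k−m) is a factor with cofactor −2*c*k+2*c*m+4*c+k**2+k*m−2*m**2−6*m−4.
The cofactor groups again: −2*c*k+2*c*m+4*c+k**2+k*m−2*m**2−6*m−4 = −k*(2*c−k−2*m−2) + (m+2)*(2*c−k−2*m−2); both groups contain (2*c−k−2*m−2), giving −(k−m−2)*(2*c−k−2*m−2).

−(2*c−k−2*m−2)*(k−m)*(k−m−2)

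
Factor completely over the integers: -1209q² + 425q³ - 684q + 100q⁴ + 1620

Testing divisors of the constant over divisors of the leading coefficient, q = -5/4 is a root, so (4q + 5) divides it; the quotient is 25q³ + 75q² - 396q + 324.
Then q = 6/5 is a root, giving the factor (5q - 6) and quotient 5q² + 21q - 54.
The remaining quadratic factors as (q + 6)(5q - 9).

(4q + 5)(5q - 6)(5q - 9)(q + 6)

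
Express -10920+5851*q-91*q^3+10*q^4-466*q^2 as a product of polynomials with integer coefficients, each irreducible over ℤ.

(2*q-15)*(5*q-13)*(q+8)*(q-7)

Among the possible rational roots, q = 13/5 is a root, giving the factor (5*q-13) and quotient 2*q^3-13*q^2-127*q+840.
Then q = 7 is a root, so (q-7) divides it; the quotient is 2*q^2+q-120.
The remaining quadratic factors as (q+8)(2*q-15).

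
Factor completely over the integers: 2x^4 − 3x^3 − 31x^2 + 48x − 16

By the rational root theorem, x = 4 is a root, so (x − 4) is a factor; dividing leaves 2x^3 + 5x^2 − 11x + 4.
Next, x = 1 is a root, giving the factor (x − 1) and quotient 2x^2 + 7x − 4.
The remaining quadratic factors as (2x − 1)(x + 4).

(2x − 1)(x + 4)(x − 1)(x − 4)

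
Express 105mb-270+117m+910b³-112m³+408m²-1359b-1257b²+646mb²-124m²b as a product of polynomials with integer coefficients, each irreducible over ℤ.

Group: 7m(-16m²+12mb+72m+70b²-129b-45) + (13b+6)(-16m²+12mb+72m+70b²-129b-45); both groups contain (-16m²+12mb+72m+70b²-129b-45), so (7m+13b+6) is a factor with cofactor -16m²+12mb+72m+70b²-129b-45.
The cofactor groups again: -16m²+12mb+72m+70b²-129b-45 = -4m(4m+7b-15) + (10b+3)(4m+7b-15); both groups contain (4m+7b-15), giving -(4m-10b-3)(4m+7b-15).

-(4m-10b-3)(7m+13b+6)(4m+7b-15)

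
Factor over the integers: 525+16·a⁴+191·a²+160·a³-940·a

(4·a-3)·(4·a-5)·(a+5)·(a+7)

Trying the rational-root candidates, a = 5/4 is a root, so (4·a-5) divides it; the quotient is 4·a³+45·a²+104·a-105.
Next, a = -5 is a root, so (a+5) is a factor; dividing leaves 4·a²+25·a-21.
The remaining quadratic factors as (4·a-3)(a+7).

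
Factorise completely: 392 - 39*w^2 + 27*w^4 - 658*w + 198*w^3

(3*w + 7)*(3*w - 2)*(3*w - 4)*(w + 7)

By the rational root theorem, w = 2/3 is a root, so (3*w - 2) is a factor; dividing leaves 9*w^3 + 72*w^2 + 35*w - 196.
Next, w = -7 is a root, so (w + 7) divides it; the quotient is 9*w^2 + 9*w - 28.
The remaining quadratic factors as (3*w - 4)(3*w + 7).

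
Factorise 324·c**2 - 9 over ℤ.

9·(6·c + 1)·(6·c - 1)

Every term has a factor of 9. Then 36·c**2 - 1 = (6·c)² − (1)².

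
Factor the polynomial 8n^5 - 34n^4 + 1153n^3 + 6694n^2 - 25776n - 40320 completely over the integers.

Trying the rational-root candidates, n = -6 is a root, giving the factor (n + 6) and quotient 8n^4 - 82n^3 + 1645n^2 - 3176n - 6720.
Then n = 7/2 is a root, so (2n - 7) is a factor; dividing leaves 4n^3 - 27n^2 + 728n + 960.
Then n = -5/4 is a root, so (4n + 5) divides it; the quotient is n^2 - 8n + 192.
The quadratic n^2 - 8n + 192 has discriminant -704 < 0 and is irreducible over ℤ.

(2n - 7)(4n + 5)(n + 6)(n^2 - 8n + 192)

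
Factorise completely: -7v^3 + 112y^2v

Every term has a factor of 7v. Then 16y^2 - v^2 = (4y)² − (v)².

7v(4y - v)(4y + v)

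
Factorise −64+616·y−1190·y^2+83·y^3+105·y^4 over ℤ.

Trying the rational-root candidates, y = 8/3 is a root, so (3·y−8) divides it; the quotient is 35·y^3+121·y^2−74·y+8.
Next, y = 2/5 is a root, so (5·y−2) divides it; the quotient is 7·y^2+27·y−4.
The remaining quadratic factors as (7·y−1)(y+4).

(3·y−8)·(5·y−2)·(7·y−1)·(y+4)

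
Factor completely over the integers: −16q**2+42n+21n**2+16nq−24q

(3n+4q+6)(7n−4q)

Group: 3n(7n−4q) + (4q+6)(7n−4q); both groups contain (7n−4q).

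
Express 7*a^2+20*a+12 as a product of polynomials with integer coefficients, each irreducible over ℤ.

(7*a+6)*(a+2)

Need a pair with product 7·12 = 84 and sum 20: that's 14 and 6.
Split the middle term: 7*a^2+14*a + 6*a+12 = 7*a*(a+2) + 6*(a+2).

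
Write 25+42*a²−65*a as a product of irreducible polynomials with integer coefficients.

Need a pair with product 42·25 = 1050 and sum −65: that's −30 and −35.
Split the middle term: 42*a²−30*a − 35*a+25 = 6*a*(7*a−5) − 5*(7*a−5).

(6*a−5)*(7*a−5)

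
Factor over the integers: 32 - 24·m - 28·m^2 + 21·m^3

Group as (21·m^3 - 24·m) + (-28·m^2 + 32) = 3·m·(7·m^2 - 8) - 4·(7·m^2 - 8).
Both groups share the factor (7·m^2 - 8).

(3·m - 4)·(7·m^2 - 8)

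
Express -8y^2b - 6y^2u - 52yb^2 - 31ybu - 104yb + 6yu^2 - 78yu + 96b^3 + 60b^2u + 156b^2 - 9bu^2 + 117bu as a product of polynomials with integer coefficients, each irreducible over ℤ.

-(2y - 3b)(4b + 3u)(y + 8b - u + 13)

Group: y(-8yb - 6yu + 12b^2 + 9bu) + (8b - u + 13)(-8yb - 6yu + 12b^2 + 9bu); both groups contain (-8yb - 6yu + 12b^2 + 9bu), so (y + 8b - u + 13) is a factor with cofactor -8yb - 6yu + 12b^2 + 9bu.
The cofactor groups again: -8yb - 6yu + 12b^2 + 9bu = -4b(2y - 3b) - 3u(2y - 3b); both groups contain (2y - 3b), giving -(4b + 3u)(2y - 3b).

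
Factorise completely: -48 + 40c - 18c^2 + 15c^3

(5c - 6)(3c^2 + 8)

Group as (15c^3 + 40c) + (-18c^2 - 48) = 5c(3c^2 + 8) - 6(3c^2 + 8).
Both groups share the factor (3c^2 + 8).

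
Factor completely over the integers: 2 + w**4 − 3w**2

(w + 1)(w − 1)(w**2 − 2)

Substitute u = w**2 to get a quadratic in u, then factor.
w**2 − 1 is a difference of squares.
w**2 − 2 is irreducible over ℤ (2 is not a perfect square).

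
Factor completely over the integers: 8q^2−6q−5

(2q+1)(4q−5)

Need a pair with product 8·(−5) = −40 and sum −6: that's 4 and −10.
Split the middle term: 8q^2+4q − 10q−5 = 4q(2q+1) − 5(2q+1).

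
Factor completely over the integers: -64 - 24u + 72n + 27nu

Group as (27nu + 72n) + (-24u - 64) = 9n(3u + 8) - 8(3u + 8).
Both groups share the factor (3u + 8).

(3u + 8)(9n - 8)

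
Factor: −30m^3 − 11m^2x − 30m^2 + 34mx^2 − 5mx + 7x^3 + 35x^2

−(5m + x + 5)(6m + 7x)(m − x)

Group: m(−30m^2 − 41mx − 30m − 7x^2 − 35x) − x(−30m^2 − 41mx − 30m − 7x^2 − 35x); both groups contain (−30m^2 − 41mx − 30m − 7x^2 − 35x), so (m − x) is a factor with cofactor −30m^2 − 41mx − 30m − 7x^2 − 35x.
The cofactor groups again: −30m^2 − 41mx − 30m − 7x^2 − 35x = −6m(5m + x + 5) − 7x(5m + x + 5); both groups contain (5m + x + 5), giving −(6m + 7x)(5m + x + 5).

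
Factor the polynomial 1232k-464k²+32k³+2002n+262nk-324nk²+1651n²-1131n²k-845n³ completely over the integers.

-(13n-k+11)(5n+4k-14)(13n+8k)

Group: 5n(-169n²-91nk-143n+8k²-88k) + (4k-14)(-169n²-91nk-143n+8k²-88k); both groups contain (-169n²-91nk-143n+8k²-88k), so (5n+4k-14) is a factor with cofactor -169n²-91nk-143n+8k²-88k.
The cofactor groups again: -169n²-91nk-143n+8k²-88k = -13n(13n+8k) + (k-11)(13n+8k); both groups contain (13n+8k), giving -(13n-k+11)(13n+8k).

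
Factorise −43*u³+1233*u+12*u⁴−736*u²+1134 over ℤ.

(3*u+2)*(4*u−9)*(u+7)*(u−9)

Testing divisors of the constant over divisors of the leading coefficient, u = −7 is a root, so (u+7) is a factor; dividing leaves 12*u³−127*u²+153*u+162.
Continuing, u = 9/4 is a root, so (4*u−9) is a factor; dividing leaves 3*u²−25*u−18.
The remaining quadratic factors as (3*u+2)(u−9).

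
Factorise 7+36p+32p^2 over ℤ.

(4p+1)(8p+7)

Need a pair with product 32·7 = 224 and sum 36: that's 8 and 28.
Split the middle term: 32p^2+8p + 28p+7 = 8p(4p+1) + 7(4p+1).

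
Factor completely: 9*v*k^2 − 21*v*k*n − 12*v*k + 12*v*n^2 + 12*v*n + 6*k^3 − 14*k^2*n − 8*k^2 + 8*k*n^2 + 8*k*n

Group: k*(9*v*k − 12*v*n − 12*v + 6*k^2 − 8*k*n − 8*k) − n*(9*v*k − 12*v*n − 12*v + 6*k^2 − 8*k*n − 8*k); both groups contain (9*v*k − 12*v*n − 12*v + 6*k^2 − 8*k*n − 8*k), so (k − n) is a factor with cofactor 9*v*k − 12*v*n − 12*v + 6*k^2 − 8*k*n − 8*k.
The cofactor groups again: 9*v*k − 12*v*n − 12*v + 6*k^2 − 8*k*n − 8*k = 3*v*(3*k − 4*n − 4) + 2*k*(3*k − 4*n − 4); both groups contain (3*k − 4*n − 4), giving (3*v + 2*k)*(3*k − 4*n − 4).

(3*v + 2*k)*(3*k − 4*n − 4)*(k − n)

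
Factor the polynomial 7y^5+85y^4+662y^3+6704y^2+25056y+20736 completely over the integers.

(7y+8)(y+4)(y+9)(y^2-2y+72)

Testing divisors of the constant over divisors of the leading coefficient, y = -9 is a root, so (y+9) is a factor; dividing leaves 7y^4+22y^3+464y^2+2528y+2304.
Next, y = -4 is a root, so (y+4) divides it; the quotient is 7y^3-6y^2+488y+576.
Continuing, y = -8/7 is a root, giving the factor (7y+8) and quotient y^2-2y+72.
The quadratic y^2-2y+72 has discriminant -284 < 0 and is irreducible over ℤ.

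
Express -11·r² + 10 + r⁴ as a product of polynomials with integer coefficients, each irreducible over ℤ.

Substitute u = r² to get a quadratic in u, then factor.
r² - 1 is a difference of squares.
r² - 10 is irreducible over ℤ (10 is not a perfect square).

(r + 1)·(r - 1)·(r² - 10)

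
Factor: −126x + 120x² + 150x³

6x(5x + 7)(5x − 3)

Pull out the common factor 6x, then factor the remaining trinomial.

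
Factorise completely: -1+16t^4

Write as (4t^2)² − (1)², then factor 4t^2-1 once more.

(2t+1)(2t-1)(4t^2+1)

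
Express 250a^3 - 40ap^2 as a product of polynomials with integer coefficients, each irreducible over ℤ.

Factor out 10a, leaving 25a^2 - 4p^2, which is a difference of two squares.

10a(5a + 2p)(5a - 2p)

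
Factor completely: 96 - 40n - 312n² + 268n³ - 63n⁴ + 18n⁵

(2n + 1)(3n - 2)(3n - 4)(n² - 2n + 12)

Among the possible rational roots, n = -1/2 is a root, giving the factor (2n + 1) and quotient 9n⁴ - 36n³ + 152n² - 232n + 96.
Next, n = 2/3 is a root, so (3n - 2) divides it; the quotient is 3n³ - 10n² + 44n - 48.
Then n = 4/3 is a root, so (3n - 4) divides it; the quotient is n² - 2n + 12.
The quadratic n² - 2n + 12 has discriminant -44 < 0 and is irreducible over ℤ.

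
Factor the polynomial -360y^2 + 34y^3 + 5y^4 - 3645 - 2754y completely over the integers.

(5y + 9)(y + 5)(y + 9)(y - 9)

Among the possible rational roots, y = 9 is a root, so (y - 9) divides it; the quotient is 5y^3 + 79y^2 + 351y + 405.
Next, y = -5 is a root, so (y + 5) divides it; the quotient is 5y^2 + 54y + 81.
The remaining quadratic factors as (5y + 9)(y + 9).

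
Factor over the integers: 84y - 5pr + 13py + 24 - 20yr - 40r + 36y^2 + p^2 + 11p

Group: p(p + 9y - 5r + 3) + (4y + 8)(p + 9y - 5r + 3); both groups contain (p + 9y - 5r + 3).

(p + 4y + 8)(p + 9y - 5r + 3)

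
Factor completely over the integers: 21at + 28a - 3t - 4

Group as (21at + 28a) + (-3t - 4) = 7a(3t + 4) - (3t + 4).
Both groups share the factor (3t + 4).

(3t + 4)(7a - 1)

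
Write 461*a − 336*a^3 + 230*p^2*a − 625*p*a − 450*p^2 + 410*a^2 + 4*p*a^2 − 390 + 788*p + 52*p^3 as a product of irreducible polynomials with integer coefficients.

Group: 2*p*(26*p^2 + 11*p*a − 56*p − 42*a^2 − 17*a + 30) + (8*a − 13)*(26*p^2 + 11*p*a − 56*p − 42*a^2 − 17*a + 30); both groups contain (26*p^2 + 11*p*a − 56*p − 42*a^2 − 17*a + 30), so (2*p + 8*a − 13) is a factor with cofactor 26*p^2 + 11*p*a − 56*p − 42*a^2 − 17*a + 30.
The cofactor groups again: 26*p^2 + 11*p*a − 56*p − 42*a^2 − 17*a + 30 = 13*p*(2*p + 3*a − 2) + (−14*a − 15)*(2*p + 3*a − 2); both groups contain (2*p + 3*a − 2), giving (13*p − 14*a − 15)*(2*p + 3*a − 2).

(13*p − 14*a − 15)*(2*p + 3*a − 2)*(2*p + 8*a − 13)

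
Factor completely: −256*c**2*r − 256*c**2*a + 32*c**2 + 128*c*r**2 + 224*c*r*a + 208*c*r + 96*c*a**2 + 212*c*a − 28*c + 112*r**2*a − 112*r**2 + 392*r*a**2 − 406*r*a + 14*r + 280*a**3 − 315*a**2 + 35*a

−(4*c − 2*r − 5*a)*(8*c + 7*a − 7)*(8*r + 8*a − 1)

Group: 4*c*(−64*c*r − 64*c*a + 8*c − 56*r*a + 56*r − 56*a**2 + 63*a − 7) + (−2*r − 5*a)*(−64*c*r − 64*c*a + 8*c − 56*r*a + 56*r − 56*a**2 + 63*a − 7); both groups contain (−64*c*r − 64*c*a + 8*c − 56*r*a + 56*r − 56*a**2 + 63*a − 7), so (4*c − 2*r − 5*a) is a factor with cofactor −64*c*r − 64*c*a + 8*c − 56*r*a + 56*r − 56*a**2 + 63*a − 7.
The cofactor groups again: −64*c*r − 64*c*a + 8*c − 56*r*a + 56*r − 56*a**2 + 63*a − 7 = −8*c*(8*r + 8*a − 1) + (−7*a + 7)*(8*r + 8*a − 1); both groups contain (8*r + 8*a − 1), giving −(8*c + 7*a − 7)*(8*r + 8*a − 1).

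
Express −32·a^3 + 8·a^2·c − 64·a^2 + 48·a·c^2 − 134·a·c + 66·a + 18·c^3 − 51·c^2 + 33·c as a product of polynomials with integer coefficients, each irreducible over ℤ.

Group: 4·a·(−8·a^2 − 10·a·c + 6·a − 3·c^2 + 3·c) + (−6·c + 11)·(−8·a^2 − 10·a·c + 6·a − 3·c^2 + 3·c); both groups contain (−8·a^2 − 10·a·c + 6·a − 3·c^2 + 3·c), so (4·a − 6·c + 11) is a factor with cofactor −8·a^2 − 10·a·c + 6·a − 3·c^2 + 3·c.
The cofactor groups again: −8·a^2 − 10·a·c + 6·a − 3·c^2 + 3·c = −4·a·(2·a + c) + (−3·c + 3)·(2·a + c); both groups contain (2·a + c), giving −(4·a + 3·c − 3)·(2·a + c).

−(2·a + c)·(4·a + 3·c − 3)·(4·a − 6·c + 11)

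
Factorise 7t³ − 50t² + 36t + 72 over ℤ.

By the rational root theorem, t = 6 is a root, so (t − 6) is a factor; dividing leaves 7t² − 8t − 12.
The remaining quadratic factors as (7t + 6)(t − 2).

(7t + 6)(t − 2)(t − 6)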